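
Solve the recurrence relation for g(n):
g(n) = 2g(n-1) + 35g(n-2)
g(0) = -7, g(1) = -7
Characteristic equation: x² - 2x - 35 = 0, which factors as (x - (-5))(x - (7)) = 0.
Roots r₁ = -5, r₂ = 7 (distinct).
General solution: g(n) = A·(-5)^n + B·(7)^n.
From g(0) = -7: A + B = -7.
From g(1) = -7: -5A + 7B = -7.
Solving: A = - \frac{7}{2}, B = - \frac{7}{2}.
So g(n) = - \frac{7 \left(-5\right)^{n}}{2} - \frac{7 \cdot 7^{n}}{2}.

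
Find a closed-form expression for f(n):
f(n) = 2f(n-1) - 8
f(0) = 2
First-order linear non-homogeneous.
Homogeneous solution: f_h(n) = A·(2)^n.
Try constant particular solution f_p = K: K = 2K - 8 ⇒ K = 8.
General: f(n) = A·(2)^n + 8.
Apply f(0) = 2: A + 8 = 2 ⇒ A = -6.
So f(n) = 8 - 6 \cdot 2^{n}.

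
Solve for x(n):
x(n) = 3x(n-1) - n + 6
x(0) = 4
First-order linear with linear forcing.
Homogeneous solution: x_h(n) = A·(3)^n.
Try particular x_p(n) = pn + q. Substituting:
  pn + q = 3(p(n-1) + q) - n + 6.
Matching the n-coefficient: p = 3p - 1 ⇒ p = \frac{1}{2}.
Matching constants: q = -3p + 3q + 6 ⇒ q = - \frac{9}{4}.
General: x(n) = A·(3)^n + \frac{n}{2} - \frac{9}{4}.
Apply x(0) = 4: A - \frac{9}{4} = 4 ⇒ A = \frac{25}{4}.
So x(n) = \frac{25 \cdot 3^{n}}{4} + \frac{n}{2} - \frac{9}{4}.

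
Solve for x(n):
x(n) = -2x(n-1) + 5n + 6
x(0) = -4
First-order linear with linear forcing.
Homogeneous solution: x_h(n) = A·(-2)^n.
Try particular x_p(n) = pn + q. Substituting:
  pn + q = -2(p(n-1) + q) + 5n + 6.
Matching the n-coefficient: p = -2p + 5 ⇒ p = \frac{5}{3}.
Matching constants: q = 2p - 2q + 6 ⇒ q = \frac{28}{9}.
General: x(n) = A·(-2)^n + \frac{5 n}{3} + \frac{28}{9}.
Apply x(0) = -4: A + \frac{28}{9} = -4 ⇒ A = - \frac{64}{9}.
So x(n) = - \frac{64 \left(-2\right)^{n}}{9} + \frac{5 n}{3} + \frac{28}{9}.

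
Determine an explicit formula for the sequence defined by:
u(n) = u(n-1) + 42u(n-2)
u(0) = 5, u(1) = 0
Characteristic equation: x² - x - 42 = 0, which factors as (x - (7))(x - (-6)) = 0.
Roots r₁ = 7, r₂ = -6 (distinct).
General solution: u(n) = A·(7)^n + B·(-6)^n.
From u(0) = 5: A + B = 5.
From u(1) = 0: 7A - 6B = 0.
Solving: A = \frac{30}{13}, B = \frac{35}{13}.
So u(n) = \frac{35 \left(-6\right)^{n}}{13} + \frac{30 \cdot 7^{n}}{13}.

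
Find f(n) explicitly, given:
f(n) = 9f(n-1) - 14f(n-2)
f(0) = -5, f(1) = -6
Characteristic equation: x² - 9x + 14 = 0, which factors as (x - (2))(x - (7)) = 0.
Roots r₁ = 2, r₂ = 7 (distinct).
General solution: f(n) = A·(2)^n + B·(7)^n.
From f(0) = -5: A + B = -5.
From f(1) = -6: 2A + 7B = -6.
Solving: A = - \frac{29}{5}, B = \frac{4}{5}.
So f(n) = - \frac{29 \cdot 2^{n}}{5} + \frac{4 \cdot 7^{n}}{5}.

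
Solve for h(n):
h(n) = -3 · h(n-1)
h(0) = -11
Pure geometric recurrence with ratio -3.
By induction h(n) = h(0) · (-3)^n = - 11 \left(-3\right)^{n}.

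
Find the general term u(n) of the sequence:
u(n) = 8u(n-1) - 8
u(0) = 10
First-order linear non-homogeneous.
Homogeneous solution: u_h(n) = A·(8)^n.
Try constant particular solution u_p = K: K = 8K - 8 ⇒ K = \frac{8}{7}.
General: u(n) = A·(8)^n + \frac{8}{7}.
Apply u(0) = 10: A + \frac{8}{7} = 10 ⇒ A = \frac{62}{7}.
So u(n) = \frac{62 \cdot 8^{n}}{7} + \frac{8}{7}.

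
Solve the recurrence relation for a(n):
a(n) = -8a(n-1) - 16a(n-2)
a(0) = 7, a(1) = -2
Characteristic equation: x² + 8x + 16 = 0, which is (x - (-4))².
Repeated root r = -4.
General solution: a(n) = (A + Bn)·(-4)^n.
From a(0) = 7: A = 7.
From a(1) = -2: (A + B)·(-4) = -2 ⇒ B = - \frac{13}{2}.
So a(n) = \left(7 - \frac{13 n}{2}\right) \cdot (-4)^n.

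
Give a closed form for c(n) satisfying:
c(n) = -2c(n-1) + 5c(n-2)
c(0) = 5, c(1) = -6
Characteristic equation: x² + 2x - 5 = 0.
Discriminant Δ = (-2)² + 4·(5) = 24.
Roots r₁,₂ = (-2 ± √24)/2, so r₁ = -1 + \sqrt{6}, r₂ = - \sqrt{6} - 1.
General solution: c(n) = A·r₁^n + B·r₂^n.
From the initial conditions, A + B = 5 and r₁A + r₂B = -6.
Since r₁ - r₂ = √24: A = (-6 - (5)r₂)/√24 = \frac{5}{2} - \frac{\sqrt{6}}{12}, and B = 5 - A = \frac{\sqrt{6}}{12} + \frac{5}{2}.
So c(n) = \left(\frac{5}{2} - \frac{\sqrt{6}}{12}\right)\left(-1 + \sqrt{6}\right)^n + \left(\frac{\sqrt{6}}{12} + \frac{5}{2}\right)\left(- \sqrt{6} - 1\right)^n.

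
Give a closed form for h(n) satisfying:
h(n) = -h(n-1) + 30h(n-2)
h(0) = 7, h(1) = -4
Characteristic equation: x² + x - 30 = 0, which factors as (x - (5))(x - (-6)) = 0.
Roots r₁ = 5, r₂ = -6 (distinct).
General solution: h(n) = A·(5)^n + B·(-6)^n.
From h(0) = 7: A + B = 7.
From h(1) = -4: 5A - 6B = -4.
Solving: A = \frac{38}{11}, B = \frac{39}{11}.
So h(n) = \frac{39 \left(-6\right)^{n}}{11} + \frac{38 \cdot 5^{n}}{11}.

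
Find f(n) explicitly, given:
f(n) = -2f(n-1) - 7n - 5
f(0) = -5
First-order linear with linear forcing.
Homogeneous solution: f_h(n) = A·(-2)^n.
Try particular f_p(n) = pn + q. Substituting:
  pn + q = -2(p(n-1) + q) - 7n - 5.
Matching the n-coefficient: p = -2p - 7 ⇒ p = - \frac{7}{3}.
Matching constants: q = 2p - 2q - 5 ⇒ q = - \frac{29}{9}.
General: f(n) = A·(-2)^n - \frac{7 n}{3} - \frac{29}{9}.
Apply f(0) = -5: A - \frac{29}{9} = -5 ⇒ A = - \frac{16}{9}.
So f(n) = - \frac{16 \left(-2\right)^{n}}{9} - \frac{7 n}{3} - \frac{29}{9}.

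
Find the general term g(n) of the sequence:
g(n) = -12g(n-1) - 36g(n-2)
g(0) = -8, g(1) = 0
Characteristic equation: x² + 12x + 36 = 0, which is (x - (-6))².
Repeated root r = -6.
General solution: g(n) = (A + Bn)·(-6)^n.
From g(0) = -8: A = -8.
From g(1) = 0: (A + B)·(-6) = 0 ⇒ B = 8.
So g(n) = \left(8 n - 8\right) \cdot (-6)^n.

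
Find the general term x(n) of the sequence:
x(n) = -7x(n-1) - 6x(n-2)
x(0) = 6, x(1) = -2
Characteristic equation: x² + 7x + 6 = 0, which factors as (x - (-6))(x - (-1)) = 0.
Roots r₁ = -6, r₂ = -1 (distinct).
General solution: x(n) = A·(-6)^n + B·(-1)^n.
From x(0) = 6: A + B = 6.
From x(1) = -2: -6A - B = -2.
Solving: A = - \frac{4}{5}, B = \frac{34}{5}.
So x(n) = \frac{34 \left(-1\right)^{n}}{5} - \frac{4 \left(-6\right)^{n}}{5}.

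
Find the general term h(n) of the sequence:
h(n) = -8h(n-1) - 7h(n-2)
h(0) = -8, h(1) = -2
Characteristic equation: x² + 8x + 7 = 0, which factors as (x - (-1))(x - (-7)) = 0.
Roots r₁ = -1, r₂ = -7 (distinct).
General solution: h(n) = A·(-1)^n + B·(-7)^n.
From h(0) = -8: A + B = -8.
From h(1) = -2: -A - 7B = -2.
Solving: A = - \frac{29}{3}, B = \frac{5}{3}.
So h(n) = - \frac{29 \left(-1\right)^{n}}{3} + \frac{5 \left(-7\right)^{n}}{3}.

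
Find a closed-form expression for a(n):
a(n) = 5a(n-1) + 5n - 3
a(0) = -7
First-order linear with linear forcing.
Homogeneous solution: a_h(n) = A·(5)^n.
Try particular a_p(n) = pn + q. Substituting:
  pn + q = 5(p(n-1) + q) + 5n - 3.
Matching the n-coefficient: p = 5p + 5 ⇒ p = - \frac{5}{4}.
Matching constants: q = -5p + 5q - 3 ⇒ q = - \frac{13}{16}.
General: a(n) = A·(5)^n - \frac{5 n}{4} - \frac{13}{16}.
Apply a(0) = -7: A - \frac{13}{16} = -7 ⇒ A = - \frac{99}{16}.
So a(n) = - \frac{99 \cdot 5^{n}}{16} - \frac{5 n}{4} - \frac{13}{16}.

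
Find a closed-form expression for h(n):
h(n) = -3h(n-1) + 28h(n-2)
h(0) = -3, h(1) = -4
Characteristic equation: x² + 3x - 28 = 0, which factors as (x - (-7))(x - (4)) = 0.
Roots r₁ = -7, r₂ = 4 (distinct).
General solution: h(n) = A·(-7)^n + B·(4)^n.
From h(0) = -3: A + B = -3.
From h(1) = -4: -7A + 4B = -4.
Solving: A = - \frac{8}{11}, B = - \frac{25}{11}.
So h(n) = - \frac{8 \left(-7\right)^{n}}{11} - \frac{25 \cdot 4^{n}}{11}.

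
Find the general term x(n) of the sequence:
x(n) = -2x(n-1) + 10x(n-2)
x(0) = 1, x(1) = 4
Characteristic equation: x² + 2x - 10 = 0.
Discriminant Δ = (-2)² + 4·(10) = 44.
Roots r₁,₂ = (-2 ± √44)/2, so r₁ = -1 + \sqrt{11}, r₂ = - \sqrt{11} - 1.
General solution: x(n) = A·r₁^n + B·r₂^n.
From the initial conditions, A + B = 1 and r₁A + r₂B = 4.
Since r₁ - r₂ = √44: A = (4 - (1)r₂)/√44 = \frac{1}{2} + \frac{5 \sqrt{11}}{22}, and B = 1 - A = \frac{1}{2} - \frac{5 \sqrt{11}}{22}.
So x(n) = \left(\frac{1}{2} + \frac{5 \sqrt{11}}{22}\right)\left(-1 + \sqrt{11}\right)^n + \left(\frac{1}{2} - \frac{5 \sqrt{11}}{22}\right)\left(- \sqrt{11} - 1\right)^n.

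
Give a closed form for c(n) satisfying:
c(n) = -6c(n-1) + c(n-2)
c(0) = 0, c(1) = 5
Characteristic equation: x² + 6x - 1 = 0.
Discriminant Δ = (-6)² + 4·(1) = 40.
Roots r₁,₂ = (-6 ± √40)/2, so r₁ = -3 + \sqrt{10}, r₂ = - \sqrt{10} - 3.
General solution: c(n) = A·r₁^n + B·r₂^n.
From the initial conditions, A + B = 0 and r₁A + r₂B = 5.
Since r₁ - r₂ = √40: A = (5 - (0)r₂)/√40 = \frac{\sqrt{10}}{4}, and B = 0 - A = - \frac{\sqrt{10}}{4}.
So c(n) = \left(\frac{\sqrt{10}}{4}\right)\left(-3 + \sqrt{10}\right)^n + \left(- \frac{\sqrt{10}}{4}\right)\left(- \sqrt{10} - 3\right)^n.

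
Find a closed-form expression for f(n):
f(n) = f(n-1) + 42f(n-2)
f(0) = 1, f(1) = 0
Characteristic equation: x² - x - 42 = 0, which factors as (x - (-6))(x - (7)) = 0.
Roots r₁ = -6, r₂ = 7 (distinct).
General solution: f(n) = A·(-6)^n + B·(7)^n.
From f(0) = 1: A + B = 1.
From f(1) = 0: -6A + 7B = 0.
Solving: A = \frac{7}{13}, B = \frac{6}{13}.
So f(n) = \frac{7 \left(-6\right)^{n}}{13} + \frac{6 \cdot 7^{n}}{13}.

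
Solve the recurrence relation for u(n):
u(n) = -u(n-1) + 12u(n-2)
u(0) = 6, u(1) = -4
Characteristic equation: x² + x - 12 = 0, which factors as (x - (-4))(x - (3)) = 0.
Roots r₁ = -4, r₂ = 3 (distinct).
General solution: u(n) = A·(-4)^n + B·(3)^n.
From u(0) = 6: A + B = 6.
From u(1) = -4: -4A + 3B = -4.
Solving: A = \frac{22}{7}, B = \frac{20}{7}.
So u(n) = \frac{22 \left(-4\right)^{n}}{7} + \frac{20 \cdot 3^{n}}{7}.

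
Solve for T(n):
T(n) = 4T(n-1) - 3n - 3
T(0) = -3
First-order linear with linear forcing.
Homogeneous solution: T_h(n) = A·(4)^n.
Try particular T_p(n) = pn + q. Substituting:
  pn + q = 4(p(n-1) + q) - 3n - 3.
Matching the n-coefficient: p = 4p - 3 ⇒ p = 1.
Matching constants: q = -4p + 4q - 3 ⇒ q = \frac{7}{3}.
General: T(n) = A·(4)^n + n + \frac{7}{3}.
Apply T(0) = -3: A + \frac{7}{3} = -3 ⇒ A = - \frac{16}{3}.
So T(n) = - \frac{16 \cdot 4^{n}}{3} + n + \frac{7}{3}.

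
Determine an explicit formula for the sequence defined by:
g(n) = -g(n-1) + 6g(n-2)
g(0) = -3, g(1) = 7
Characteristic equation: x² + x - 6 = 0, which factors as (x - (-3))(x - (2)) = 0.
Roots r₁ = -3, r₂ = 2 (distinct).
General solution: g(n) = A·(-3)^n + B·(2)^n.
From g(0) = -3: A + B = -3.
From g(1) = 7: -3A + 2B = 7.
Solving: A = - \frac{13}{5}, B = - \frac{2}{5}.
So g(n) = - \frac{13 \left(-3\right)^{n}}{5} - \frac{2 \cdot 2^{n}}{5}.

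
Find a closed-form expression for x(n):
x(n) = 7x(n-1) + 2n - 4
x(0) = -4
First-order linear with linear forcing.
Homogeneous solution: x_h(n) = A·(7)^n.
Try particular x_p(n) = pn + q. Substituting:
  pn + q = 7(p(n-1) + q) + 2n - 4.
Matching the n-coefficient: p = 7p + 2 ⇒ p = - \frac{1}{3}.
Matching constants: q = -7p + 7q - 4 ⇒ q = \frac{5}{18}.
General: x(n) = A·(7)^n - \frac{n}{3} + \frac{5}{18}.
Apply x(0) = -4: A + \frac{5}{18} = -4 ⇒ A = - \frac{77}{18}.
So x(n) = - \frac{77 \cdot 7^{n}}{18} - \frac{n}{3} + \frac{5}{18}.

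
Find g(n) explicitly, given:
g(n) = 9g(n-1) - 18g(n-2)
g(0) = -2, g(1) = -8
Characteristic equation: x² - 9x + 18 = 0, which factors as (x - (6))(x - (3)) = 0.
Roots r₁ = 6, r₂ = 3 (distinct).
General solution: g(n) = A·(6)^n + B·(3)^n.
From g(0) = -2: A + B = -2.
From g(1) = -8: 6A + 3B = -8.
Solving: A = - \frac{2}{3}, B = - \frac{4}{3}.
So g(n) = - \frac{4 \cdot 3^{n}}{3} - \frac{2 \cdot 6^{n}}{3}.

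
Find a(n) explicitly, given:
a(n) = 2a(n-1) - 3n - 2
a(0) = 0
First-order linear with linear forcing.
Homogeneous solution: a_h(n) = A·(2)^n.
Try particular a_p(n) = pn + q. Substituting:
  pn + q = 2(p(n-1) + q) - 3n - 2.
Matching the n-coefficient: p = 2p - 3 ⇒ p = 3.
Matching constants: q = -2p + 2q - 2 ⇒ q = 8.
General: a(n) = A·(2)^n + 3 n + 8.
Apply a(0) = 0: A + 8 = 0 ⇒ A = -8.
So a(n) = - 8 \cdot 2^{n} + 3 n + 8.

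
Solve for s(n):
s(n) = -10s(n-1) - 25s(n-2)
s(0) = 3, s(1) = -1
Characteristic equation: x² + 10x + 25 = 0, which is (x - (-5))².
Repeated root r = -5.
General solution: s(n) = (A + Bn)·(-5)^n.
From s(0) = 3: A = 3.
From s(1) = -1: (A + B)·(-5) = -1 ⇒ B = - \frac{14}{5}.
So s(n) = \left(3 - \frac{14 n}{5}\right) \cdot (-5)^n.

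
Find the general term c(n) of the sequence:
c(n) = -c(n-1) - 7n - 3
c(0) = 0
First-order linear with linear forcing.
Homogeneous solution: c_h(n) = A·(-1)^n.
Try particular c_p(n) = pn + q. Substituting:
  pn + q = -(p(n-1) + q) - 7n - 3.
Matching the n-coefficient: p = -p - 7 ⇒ p = - \frac{7}{2}.
Matching constants: q = p - q - 3 ⇒ q = - \frac{13}{4}.
General: c(n) = A·(-1)^n - \frac{7 n}{2} - \frac{13}{4}.
Apply c(0) = 0: A - \frac{13}{4} = 0 ⇒ A = \frac{13}{4}.
So c(n) = \frac{13 \left(-1\right)^{n}}{4} - \frac{7 n}{2} - \frac{13}{4}.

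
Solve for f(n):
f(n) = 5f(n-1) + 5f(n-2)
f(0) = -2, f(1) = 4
Characteristic equation: x² - 5x - 5 = 0.
Discriminant Δ = (5)² + 4·(5) = 45.
Roots r₁,₂ = (5 ± √45)/2, so r₁ = \frac{5}{2} + \frac{3 \sqrt{5}}{2}, r₂ = \frac{5}{2} - \frac{3 \sqrt{5}}{2}.
General solution: f(n) = A·r₁^n + B·r₂^n.
From the initial conditions, A + B = -2 and r₁A + r₂B = 4.
Since r₁ - r₂ = √45: A = (4 - (-2)r₂)/√45 = -1 + \frac{3 \sqrt{5}}{5}, and B = -2 - A = - \frac{3 \sqrt{5}}{5} - 1.
So f(n) = \left(-1 + \frac{3 \sqrt{5}}{5}\right)\left(\frac{5}{2} + \frac{3 \sqrt{5}}{2}\right)^n + \left(- \frac{3 \sqrt{5}}{5} - 1\right)\left(\frac{5}{2} - \frac{3 \sqrt{5}}{2}\right)^n.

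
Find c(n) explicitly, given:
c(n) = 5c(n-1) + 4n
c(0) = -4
First-order linear with linear forcing.
Homogeneous solution: c_h(n) = A·(5)^n.
Try particular c_p(n) = pn + q. Substituting:
  pn + q = 5(p(n-1) + q) + 4n.
Matching the n-coefficient: p = 5p + 4 ⇒ p = -1.
Matching constants: q = -5p + 5q ⇒ q = - \frac{5}{4}.
General: c(n) = A·(5)^n - n - \frac{5}{4}.
Apply c(0) = -4: A - \frac{5}{4} = -4 ⇒ A = - \frac{11}{4}.
So c(n) = - \frac{11 \cdot 5^{n}}{4} - n - \frac{5}{4}.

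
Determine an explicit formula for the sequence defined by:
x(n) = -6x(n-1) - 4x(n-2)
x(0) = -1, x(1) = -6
Characteristic equation: x² + 6x + 4 = 0.
Discriminant Δ = (-6)² + 4·(-4) = 20.
Roots r₁,₂ = (-6 ± √20)/2, so r₁ = -3 + \sqrt{5}, r₂ = -3 - \sqrt{5}.
General solution: x(n) = A·r₁^n + B·r₂^n.
From the initial conditions, A + B = -1 and r₁A + r₂B = -6.
Since r₁ - r₂ = √20: A = (-6 - (-1)r₂)/√20 = - \frac{9 \sqrt{5}}{10} - \frac{1}{2}, and B = -1 - A = - \frac{1}{2} + \frac{9 \sqrt{5}}{10}.
So x(n) = \left(- \frac{9 \sqrt{5}}{10} - \frac{1}{2}\right)\left(-3 + \sqrt{5}\right)^n + \left(- \frac{1}{2} + \frac{9 \sqrt{5}}{10}\right)\left(-3 - \sqrt{5}\right)^n.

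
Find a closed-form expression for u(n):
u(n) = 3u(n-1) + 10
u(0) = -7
First-order linear non-homogeneous.
Homogeneous solution: u_h(n) = A·(3)^n.
Try constant particular solution u_p = K: K = 3K + 10 ⇒ K = -5.
General: u(n) = A·(3)^n - 5.
Apply u(0) = -7: A - 5 = -7 ⇒ A = -2.
So u(n) = - 2 \cdot 3^{n} - 5.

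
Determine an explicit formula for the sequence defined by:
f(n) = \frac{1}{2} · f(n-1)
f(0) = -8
Pure geometric recurrence with ratio \frac{1}{2}.
By induction f(n) = f(0) · (\frac{1}{2})^n = - 8 \cdot 2^{- n}.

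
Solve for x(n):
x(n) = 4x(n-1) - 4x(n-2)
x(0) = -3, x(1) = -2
Characteristic equation: x² - 4x + 4 = 0, which is (x - (2))².
Repeated root r = 2.
General solution: x(n) = (A + Bn)·(2)^n.
From x(0) = -3: A = -3.
From x(1) = -2: (A + B)·(2) = -2 ⇒ B = 2.
So x(n) = \left(2 n - 3\right) \cdot (2)^n.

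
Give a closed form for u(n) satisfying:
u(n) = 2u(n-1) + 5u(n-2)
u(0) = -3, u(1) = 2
Characteristic equation: x² - 2x - 5 = 0.
Discriminant Δ = (2)² + 4·(5) = 24.
Roots r₁,₂ = (2 ± √24)/2, so r₁ = 1 + \sqrt{6}, r₂ = 1 - \sqrt{6}.
General solution: u(n) = A·r₁^n + B·r₂^n.
From the initial conditions, A + B = -3 and r₁A + r₂B = 2.
Since r₁ - r₂ = √24: A = (2 - (-3)r₂)/√24 = - \frac{3}{2} + \frac{5 \sqrt{6}}{12}, and B = -3 - A = - \frac{3}{2} - \frac{5 \sqrt{6}}{12}.
So u(n) = \left(- \frac{3}{2} + \frac{5 \sqrt{6}}{12}\right)\left(1 + \sqrt{6}\right)^n + \left(- \frac{3}{2} - \frac{5 \sqrt{6}}{12}\right)\left(1 - \sqrt{6}\right)^n.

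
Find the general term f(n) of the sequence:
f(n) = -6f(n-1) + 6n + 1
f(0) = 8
First-order linear with linear forcing.
Homogeneous solution: f_h(n) = A·(-6)^n.
Try particular f_p(n) = pn + q. Substituting:
  pn + q = -6(p(n-1) + q) + 6n + 1.
Matching the n-coefficient: p = -6p + 6 ⇒ p = \frac{6}{7}.
Matching constants: q = 6p - 6q + 1 ⇒ q = \frac{43}{49}.
General: f(n) = A·(-6)^n + \frac{6 n}{7} + \frac{43}{49}.
Apply f(0) = 8: A + \frac{43}{49} = 8 ⇒ A = \frac{349}{49}.
So f(n) = \frac{349 \left(-6\right)^{n}}{49} + \frac{6 n}{7} + \frac{43}{49}.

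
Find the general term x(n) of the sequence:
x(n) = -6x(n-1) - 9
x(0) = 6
First-order linear non-homogeneous.
Homogeneous solution: x_h(n) = A·(-6)^n.
Try constant particular solution x_p = K: K = -6K - 9 ⇒ K = - \frac{9}{7}.
General: x(n) = A·(-6)^n - \frac{9}{7}.
Apply x(0) = 6: A - \frac{9}{7} = 6 ⇒ A = \frac{51}{7}.
So x(n) = \frac{51 \left(-6\right)^{n}}{7} - \frac{9}{7}.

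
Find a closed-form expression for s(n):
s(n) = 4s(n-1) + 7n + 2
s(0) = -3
First-order linear with linear forcing.
Homogeneous solution: s_h(n) = A·(4)^n.
Try particular s_p(n) = pn + q. Substituting:
  pn + q = 4(p(n-1) + q) + 7n + 2.
Matching the n-coefficient: p = 4p + 7 ⇒ p = - \frac{7}{3}.
Matching constants: q = -4p + 4q + 2 ⇒ q = - \frac{34}{9}.
General: s(n) = A·(4)^n - \frac{7 n}{3} - \frac{34}{9}.
Apply s(0) = -3: A - \frac{34}{9} = -3 ⇒ A = \frac{7}{9}.
So s(n) = \frac{7 \cdot 4^{n}}{9} - \frac{7 n}{3} - \frac{34}{9}.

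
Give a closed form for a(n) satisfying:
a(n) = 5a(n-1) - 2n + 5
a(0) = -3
First-order linear with linear forcing.
Homogeneous solution: a_h(n) = A·(5)^n.
Try particular a_p(n) = pn + q. Substituting:
  pn + q = 5(p(n-1) + q) - 2n + 5.
Matching the n-coefficient: p = 5p - 2 ⇒ p = \frac{1}{2}.
Matching constants: q = -5p + 5q + 5 ⇒ q = - \frac{5}{8}.
General: a(n) = A·(5)^n + \frac{n}{2} - \frac{5}{8}.
Apply a(0) = -3: A - \frac{5}{8} = -3 ⇒ A = - \frac{19}{8}.
So a(n) = - \frac{19 \cdot 5^{n}}{8} + \frac{n}{2} - \frac{5}{8}.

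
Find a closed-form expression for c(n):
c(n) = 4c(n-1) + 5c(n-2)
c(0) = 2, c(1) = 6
Characteristic equation: x² - 4x - 5 = 0, which factors as (x - (5))(x - (-1)) = 0.
Roots r₁ = 5, r₂ = -1 (distinct).
General solution: c(n) = A·(5)^n + B·(-1)^n.
From c(0) = 2: A + B = 2.
From c(1) = 6: 5A - B = 6.
Solving: A = \frac{4}{3}, B = \frac{2}{3}.
So c(n) = \frac{2 \left(-1\right)^{n}}{3} + \frac{4 \cdot 5^{n}}{3}.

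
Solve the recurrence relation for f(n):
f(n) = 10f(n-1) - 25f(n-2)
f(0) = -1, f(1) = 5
Characteristic equation: x² - 10x + 25 = 0, which is (x - (5))².
Repeated root r = 5.
General solution: f(n) = (A + Bn)·(5)^n.
From f(0) = -1: A = -1.
From f(1) = 5: (A + B)·(5) = 5 ⇒ B = 2.
So f(n) = \left(2 n - 1\right) \cdot (5)^n.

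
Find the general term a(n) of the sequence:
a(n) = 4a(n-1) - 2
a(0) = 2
First-order linear non-homogeneous.
Homogeneous solution: a_h(n) = A·(4)^n.
Try constant particular solution a_p = K: K = 4K - 2 ⇒ K = \frac{2}{3}.
General: a(n) = A·(4)^n + \frac{2}{3}.
Apply a(0) = 2: A + \frac{2}{3} = 2 ⇒ A = \frac{4}{3}.
So a(n) = \frac{4 \cdot 4^{n}}{3} + \frac{2}{3}.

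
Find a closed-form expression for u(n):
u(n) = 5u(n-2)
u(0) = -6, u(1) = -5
Characteristic equation: x² - 5 = 0.
Discriminant Δ = (0)² + 4·(5) = 20.
Roots r₁,₂ = (0 ± √20)/2, so r₁ = \sqrt{5}, r₂ = - \sqrt{5}.
General solution: u(n) = A·r₁^n + B·r₂^n.
From the initial conditions, A + B = -6 and r₁A + r₂B = -5.
Since r₁ - r₂ = √20: A = (-5 - (-6)r₂)/√20 = -3 - \frac{\sqrt{5}}{2}, and B = -6 - A = -3 + \frac{\sqrt{5}}{2}.
So u(n) = \left(-3 - \frac{\sqrt{5}}{2}\right)\left(\sqrt{5}\right)^n + \left(-3 + \frac{\sqrt{5}}{2}\right)\left(- \sqrt{5}\right)^n.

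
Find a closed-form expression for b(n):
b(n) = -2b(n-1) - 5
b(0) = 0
First-order linear non-homogeneous.
Homogeneous solution: b_h(n) = A·(-2)^n.
Try constant particular solution b_p = K: K = -2K - 5 ⇒ K = - \frac{5}{3}.
General: b(n) = A·(-2)^n - \frac{5}{3}.
Apply b(0) = 0: A - \frac{5}{3} = 0 ⇒ A = \frac{5}{3}.
So b(n) = \frac{5 \left(-2\right)^{n}}{3} - \frac{5}{3}.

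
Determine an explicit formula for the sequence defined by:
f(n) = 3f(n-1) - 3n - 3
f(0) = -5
First-order linear with linear forcing.
Homogeneous solution: f_h(n) = A·(3)^n.
Try particular f_p(n) = pn + q. Substituting:
  pn + q = 3(p(n-1) + q) - 3n - 3.
Matching the n-coefficient: p = 3p - 3 ⇒ p = \frac{3}{2}.
Matching constants: q = -3p + 3q - 3 ⇒ q = \frac{15}{4}.
General: f(n) = A·(3)^n + \frac{3 n}{2} + \frac{15}{4}.
Apply f(0) = -5: A + \frac{15}{4} = -5 ⇒ A = - \frac{35}{4}.
So f(n) = - \frac{35 \cdot 3^{n}}{4} + \frac{3 n}{2} + \frac{15}{4}.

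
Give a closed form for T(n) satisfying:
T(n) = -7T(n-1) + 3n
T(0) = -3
First-order linear with linear forcing.
Homogeneous solution: T_h(n) = A·(-7)^n.
Try particular T_p(n) = pn + q. Substituting:
  pn + q = -7(p(n-1) + q) + 3n.
Matching the n-coefficient: p = -7p + 3 ⇒ p = \frac{3}{8}.
Matching constants: q = 7p - 7q ⇒ q = \frac{21}{64}.
General: T(n) = A·(-7)^n + \frac{3 n}{8} + \frac{21}{64}.
Apply T(0) = -3: A + \frac{21}{64} = -3 ⇒ A = - \frac{213}{64}.
So T(n) = - \frac{213 \left(-7\right)^{n}}{64} + \frac{3 n}{8} + \frac{21}{64}.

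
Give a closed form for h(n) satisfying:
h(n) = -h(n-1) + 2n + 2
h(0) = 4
First-order linear with linear forcing.
Homogeneous solution: h_h(n) = A·(-1)^n.
Try particular h_p(n) = pn + q. Substituting:
  pn + q = -(p(n-1) + q) + 2n + 2.
Matching the n-coefficient: p = -p + 2 ⇒ p = 1.
Matching constants: q = p - q + 2 ⇒ q = \frac{3}{2}.
General: h(n) = A·(-1)^n + n + \frac{3}{2}.
Apply h(0) = 4: A + \frac{3}{2} = 4 ⇒ A = \frac{5}{2}.
So h(n) = \frac{5 \left(-1\right)^{n}}{2} + n + \frac{3}{2}.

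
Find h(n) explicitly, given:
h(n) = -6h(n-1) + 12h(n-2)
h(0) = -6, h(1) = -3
Characteristic equation: x² + 6x - 12 = 0.
Discriminant Δ = (-6)² + 4·(12) = 84.
Roots r₁,₂ = (-6 ± √84)/2, so r₁ = -3 + \sqrt{21}, r₂ = - \sqrt{21} - 3.
General solution: h(n) = A·r₁^n + B·r₂^n.
From the initial conditions, A + B = -6 and r₁A + r₂B = -3.
Since r₁ - r₂ = √84: A = (-3 - (-6)r₂)/√84 = -3 - \frac{\sqrt{21}}{2}, and B = -6 - A = -3 + \frac{\sqrt{21}}{2}.
So h(n) = \left(-3 - \frac{\sqrt{21}}{2}\right)\left(-3 + \sqrt{21}\right)^n + \left(-3 + \frac{\sqrt{21}}{2}\right)\left(- \sqrt{21} - 3\right)^n.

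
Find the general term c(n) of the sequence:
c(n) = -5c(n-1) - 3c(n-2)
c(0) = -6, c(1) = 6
Characteristic equation: x² + 5x + 3 = 0.
Discriminant Δ = (-5)² + 4·(-3) = 13.
Roots r₁,₂ = (-5 ± √13)/2, so r₁ = - \frac{5}{2} + \frac{\sqrt{13}}{2}, r₂ = - \frac{5}{2} - \frac{\sqrt{13}}{2}.
General solution: c(n) = A·r₁^n + B·r₂^n.
From the initial conditions, A + B = -6 and r₁A + r₂B = 6.
Since r₁ - r₂ = √13: A = (6 - (-6)r₂)/√13 = -3 - \frac{9 \sqrt{13}}{13}, and B = -6 - A = -3 + \frac{9 \sqrt{13}}{13}.
So c(n) = \left(-3 - \frac{9 \sqrt{13}}{13}\right)\left(- \frac{5}{2} + \frac{\sqrt{13}}{2}\right)^n + \left(-3 + \frac{9 \sqrt{13}}{13}\right)\left(- \frac{5}{2} - \frac{\sqrt{13}}{2}\right)^n.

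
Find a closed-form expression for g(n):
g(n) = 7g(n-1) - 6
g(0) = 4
First-order linear non-homogeneous.
Homogeneous solution: g_h(n) = A·(7)^n.
Try constant particular solution g_p = K: K = 7K - 6 ⇒ K = 1.
General: g(n) = A·(7)^n + 1.
Apply g(0) = 4: A + 1 = 4 ⇒ A = 3.
So g(n) = 3 \cdot 7^{n} + 1.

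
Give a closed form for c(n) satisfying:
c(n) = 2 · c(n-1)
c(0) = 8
Pure geometric recurrence with ratio 2.
By induction c(n) = c(0) · (2)^n = 8 \cdot 2^{n}.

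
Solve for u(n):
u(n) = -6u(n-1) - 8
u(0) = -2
First-order linear non-homogeneous.
Homogeneous solution: u_h(n) = A·(-6)^n.
Try constant particular solution u_p = K: K = -6K - 8 ⇒ K = - \frac{8}{7}.
General: u(n) = A·(-6)^n - \frac{8}{7}.
Apply u(0) = -2: A - \frac{8}{7} = -2 ⇒ A = - \frac{6}{7}.
So u(n) = - \frac{6 \left(-6\right)^{n}}{7} - \frac{8}{7}.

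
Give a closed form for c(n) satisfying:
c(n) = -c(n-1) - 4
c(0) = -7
First-order linear non-homogeneous.
Homogeneous solution: c_h(n) = A·(-1)^n.
Try constant particular solution c_p = K: K = -K - 4 ⇒ K = -2.
General: c(n) = A·(-1)^n - 2.
Apply c(0) = -7: A - 2 = -7 ⇒ A = -5.
So c(n) = - 5 \left(-1\right)^{n} - 2.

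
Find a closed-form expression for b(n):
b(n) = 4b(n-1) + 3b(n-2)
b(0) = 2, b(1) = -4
Characteristic equation: x² - 4x - 3 = 0.
Discriminant Δ = (4)² + 4·(3) = 28.
Roots r₁,₂ = (4 ± √28)/2, so r₁ = 2 + \sqrt{7}, r₂ = 2 - \sqrt{7}.
General solution: b(n) = A·r₁^n + B·r₂^n.
From the initial conditions, A + B = 2 and r₁A + r₂B = -4.
Since r₁ - r₂ = √28: A = (-4 - (2)r₂)/√28 = 1 - \frac{4 \sqrt{7}}{7}, and B = 2 - A = 1 + \frac{4 \sqrt{7}}{7}.
So b(n) = \left(1 - \frac{4 \sqrt{7}}{7}\right)\left(2 + \sqrt{7}\right)^n + \left(1 + \frac{4 \sqrt{7}}{7}\right)\left(2 - \sqrt{7}\right)^n.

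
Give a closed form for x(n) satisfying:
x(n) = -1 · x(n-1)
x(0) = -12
Pure geometric recurrence with ratio -1.
By induction x(n) = x(0) · (-1)^n = - 12 \left(-1\right)^{n}.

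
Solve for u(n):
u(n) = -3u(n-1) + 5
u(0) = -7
First-order linear non-homogeneous.
Homogeneous solution: u_h(n) = A·(-3)^n.
Try constant particular solution u_p = K: K = -3K + 5 ⇒ K = \frac{5}{4}.
General: u(n) = A·(-3)^n + \frac{5}{4}.
Apply u(0) = -7: A + \frac{5}{4} = -7 ⇒ A = - \frac{33}{4}.
So u(n) = \frac{5}{4} - \frac{33 \left(-3\right)^{n}}{4}.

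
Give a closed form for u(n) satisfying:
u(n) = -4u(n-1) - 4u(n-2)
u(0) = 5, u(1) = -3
Characteristic equation: x² + 4x + 4 = 0, which is (x - (-2))².
Repeated root r = -2.
General solution: u(n) = (A + Bn)·(-2)^n.
From u(0) = 5: A = 5.
From u(1) = -3: (A + B)·(-2) = -3 ⇒ B = - \frac{7}{2}.
So u(n) = \left(5 - \frac{7 n}{2}\right) \cdot (-2)^n.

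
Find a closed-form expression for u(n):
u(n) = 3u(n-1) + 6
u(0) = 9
First-order linear non-homogeneous.
Homogeneous solution: u_h(n) = A·(3)^n.
Try constant particular solution u_p = K: K = 3K + 6 ⇒ K = -3.
General: u(n) = A·(3)^n - 3.
Apply u(0) = 9: A - 3 = 9 ⇒ A = 12.
So u(n) = 12 \cdot 3^{n} - 3.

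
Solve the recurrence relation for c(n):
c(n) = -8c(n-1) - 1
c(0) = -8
First-order linear non-homogeneous.
Homogeneous solution: c_h(n) = A·(-8)^n.
Try constant particular solution c_p = K: K = -8K - 1 ⇒ K = - \frac{1}{9}.
General: c(n) = A·(-8)^n - \frac{1}{9}.
Apply c(0) = -8: A - \frac{1}{9} = -8 ⇒ A = - \frac{71}{9}.
So c(n) = - \frac{71 \left(-8\right)^{n}}{9} - \frac{1}{9}.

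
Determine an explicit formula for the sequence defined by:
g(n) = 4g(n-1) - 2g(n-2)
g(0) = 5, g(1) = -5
Characteristic equation: x² - 4x + 2 = 0.
Discriminant Δ = (4)² + 4·(-2) = 8.
Roots r₁,₂ = (4 ± √8)/2, so r₁ = \sqrt{2} + 2, r₂ = 2 - \sqrt{2}.
General solution: g(n) = A·r₁^n + B·r₂^n.
From the initial conditions, A + B = 5 and r₁A + r₂B = -5.
Since r₁ - r₂ = √8: A = (-5 - (5)r₂)/√8 = \frac{5}{2} - \frac{15 \sqrt{2}}{4}, and B = 5 - A = \frac{5}{2} + \frac{15 \sqrt{2}}{4}.
So g(n) = \left(\frac{5}{2} - \frac{15 \sqrt{2}}{4}\right)\left(\sqrt{2} + 2\right)^n + \left(\frac{5}{2} + \frac{15 \sqrt{2}}{4}\right)\left(2 - \sqrt{2}\right)^n.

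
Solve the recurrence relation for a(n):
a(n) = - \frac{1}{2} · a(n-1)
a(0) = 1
Pure geometric recurrence with ratio - \frac{1}{2}.
By induction a(n) = a(0) · (- \frac{1}{2})^n = \left(- \frac{1}{2}\right)^{n}.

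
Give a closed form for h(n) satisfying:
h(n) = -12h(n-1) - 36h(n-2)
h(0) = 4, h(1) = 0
Characteristic equation: x² + 12x + 36 = 0, which is (x - (-6))².
Repeated root r = -6.
General solution: h(n) = (A + Bn)·(-6)^n.
From h(0) = 4: A = 4.
From h(1) = 0: (A + B)·(-6) = 0 ⇒ B = -4.
So h(n) = \left(4 - 4 n\right) \cdot (-6)^n.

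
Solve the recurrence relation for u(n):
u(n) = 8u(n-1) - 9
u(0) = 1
First-order linear non-homogeneous.
Homogeneous solution: u_h(n) = A·(8)^n.
Try constant particular solution u_p = K: K = 8K - 9 ⇒ K = \frac{9}{7}.
General: u(n) = A·(8)^n + \frac{9}{7}.
Apply u(0) = 1: A + \frac{9}{7} = 1 ⇒ A = - \frac{2}{7}.
So u(n) = \frac{9}{7} - \frac{2 \cdot 8^{n}}{7}.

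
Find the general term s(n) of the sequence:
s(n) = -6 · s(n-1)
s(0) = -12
Pure geometric recurrence with ratio -6.
By induction s(n) = s(0) · (-6)^n = - 12 \left(-6\right)^{n}.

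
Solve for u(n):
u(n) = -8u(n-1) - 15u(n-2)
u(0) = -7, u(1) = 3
Characteristic equation: x² + 8x + 15 = 0, which factors as (x - (-5))(x - (-3)) = 0.
Roots r₁ = -5, r₂ = -3 (distinct).
General solution: u(n) = A·(-5)^n + B·(-3)^n.
From u(0) = -7: A + B = -7.
From u(1) = 3: -5A - 3B = 3.
Solving: A = 9, B = -16.
So u(n) = - 16 \left(-3\right)^{n} + 9 \left(-5\right)^{n}.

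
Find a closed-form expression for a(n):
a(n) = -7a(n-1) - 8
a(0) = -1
First-order linear non-homogeneous.
Homogeneous solution: a_h(n) = A·(-7)^n.
Try constant particular solution a_p = K: K = -7K - 8 ⇒ K = -1.
General: a(n) = A·(-7)^n - 1.
Apply a(0) = -1: A - 1 = -1 ⇒ A = 0.
So a(n) = -1.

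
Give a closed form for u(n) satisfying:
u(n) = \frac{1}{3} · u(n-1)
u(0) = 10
Pure geometric recurrence with ratio \frac{1}{3}.
By induction u(n) = u(0) · (\frac{1}{3})^n = 10 \cdot 3^{- n}.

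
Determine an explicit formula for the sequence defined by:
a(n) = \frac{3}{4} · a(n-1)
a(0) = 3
Pure geometric recurrence with ratio \frac{3}{4}.
By induction a(n) = a(0) · (\frac{3}{4})^n = 3 \left(\frac{3}{4}\right)^{n}.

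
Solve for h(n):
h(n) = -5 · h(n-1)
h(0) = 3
Pure geometric recurrence with ratio -5.
By induction h(n) = h(0) · (-5)^n = 3 \left(-5\right)^{n}.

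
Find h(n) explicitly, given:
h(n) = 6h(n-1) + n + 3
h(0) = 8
First-order linear with linear forcing.
Homogeneous solution: h_h(n) = A·(6)^n.
Try particular h_p(n) = pn + q. Substituting:
  pn + q = 6(p(n-1) + q) + n + 3.
Matching the n-coefficient: p = 6p + 1 ⇒ p = - \frac{1}{5}.
Matching constants: q = -6p + 6q + 3 ⇒ q = - \frac{21}{25}.
General: h(n) = A·(6)^n - \frac{n}{5} - \frac{21}{25}.
Apply h(0) = 8: A - \frac{21}{25} = 8 ⇒ A = \frac{221}{25}.
So h(n) = \frac{221 \cdot 6^{n}}{25} - \frac{n}{5} - \frac{21}{25}.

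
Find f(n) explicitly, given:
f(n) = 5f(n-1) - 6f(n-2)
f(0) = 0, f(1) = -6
Characteristic equation: x² - 5x + 6 = 0, which factors as (x - (2))(x - (3)) = 0.
Roots r₁ = 2, r₂ = 3 (distinct).
General solution: f(n) = A·(2)^n + B·(3)^n.
From f(0) = 0: A + B = 0.
From f(1) = -6: 2A + 3B = -6.
Solving: A = 6, B = -6.
So f(n) = 6 \cdot 2^{n} - 6 \cdot 3^{n}.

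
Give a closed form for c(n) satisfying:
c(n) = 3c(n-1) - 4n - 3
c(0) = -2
First-order linear with linear forcing.
Homogeneous solution: c_h(n) = A·(3)^n.
Try particular c_p(n) = pn + q. Substituting:
  pn + q = 3(p(n-1) + q) - 4n - 3.
Matching the n-coefficient: p = 3p - 4 ⇒ p = 2.
Matching constants: q = -3p + 3q - 3 ⇒ q = \frac{9}{2}.
General: c(n) = A·(3)^n + 2 n + \frac{9}{2}.
Apply c(0) = -2: A + \frac{9}{2} = -2 ⇒ A = - \frac{13}{2}.
So c(n) = - \frac{13 \cdot 3^{n}}{2} + 2 n + \frac{9}{2}.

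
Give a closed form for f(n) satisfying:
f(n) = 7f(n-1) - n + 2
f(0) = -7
First-order linear with linear forcing.
Homogeneous solution: f_h(n) = A·(7)^n.
Try particular f_p(n) = pn + q. Substituting:
  pn + q = 7(p(n-1) + q) - n + 2.
Matching the n-coefficient: p = 7p - 1 ⇒ p = \frac{1}{6}.
Matching constants: q = -7p + 7q + 2 ⇒ q = - \frac{5}{36}.
General: f(n) = A·(7)^n + \frac{n}{6} - \frac{5}{36}.
Apply f(0) = -7: A - \frac{5}{36} = -7 ⇒ A = - \frac{247}{36}.
So f(n) = - \frac{247 \cdot 7^{n}}{36} + \frac{n}{6} - \frac{5}{36}.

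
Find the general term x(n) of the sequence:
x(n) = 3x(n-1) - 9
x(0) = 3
First-order linear non-homogeneous.
Homogeneous solution: x_h(n) = A·(3)^n.
Try constant particular solution x_p = K: K = 3K - 9 ⇒ K = \frac{9}{2}.
General: x(n) = A·(3)^n + \frac{9}{2}.
Apply x(0) = 3: A + \frac{9}{2} = 3 ⇒ A = - \frac{3}{2}.
So x(n) = \frac{9}{2} - \frac{3 \cdot 3^{n}}{2}.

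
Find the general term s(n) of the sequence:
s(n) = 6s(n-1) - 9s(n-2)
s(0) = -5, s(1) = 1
Characteristic equation: x² - 6x + 9 = 0, which is (x - (3))².
Repeated root r = 3.
General solution: s(n) = (A + Bn)·(3)^n.
From s(0) = -5: A = -5.
From s(1) = 1: (A + B)·(3) = 1 ⇒ B = \frac{16}{3}.
So s(n) = \left(\frac{16 n}{3} - 5\right) \cdot (3)^n.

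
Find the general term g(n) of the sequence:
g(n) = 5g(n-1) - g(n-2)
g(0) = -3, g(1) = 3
Characteristic equation: x² - 5x + 1 = 0.
Discriminant Δ = (5)² + 4·(-1) = 21.
Roots r₁,₂ = (5 ± √21)/2, so r₁ = \frac{\sqrt{21}}{2} + \frac{5}{2}, r₂ = \frac{5}{2} - \frac{\sqrt{21}}{2}.
General solution: g(n) = A·r₁^n + B·r₂^n.
From the initial conditions, A + B = -3 and r₁A + r₂B = 3.
Since r₁ - r₂ = √21: A = (3 - (-3)r₂)/√21 = - \frac{3}{2} + \frac{\sqrt{21}}{2}, and B = -3 - A = - \frac{\sqrt{21}}{2} - \frac{3}{2}.
So g(n) = \left(- \frac{3}{2} + \frac{\sqrt{21}}{2}\right)\left(\frac{\sqrt{21}}{2} + \frac{5}{2}\right)^n + \left(- \frac{\sqrt{21}}{2} - \frac{3}{2}\right)\left(\frac{5}{2} - \frac{\sqrt{21}}{2}\right)^n.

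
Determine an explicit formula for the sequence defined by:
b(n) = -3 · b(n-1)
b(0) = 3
Pure geometric recurrence with ratio -3.
By induction b(n) = b(0) · (-3)^n = 3 \left(-3\right)^{n}.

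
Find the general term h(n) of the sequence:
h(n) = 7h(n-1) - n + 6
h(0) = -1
First-order linear with linear forcing.
Homogeneous solution: h_h(n) = A·(7)^n.
Try particular h_p(n) = pn + q. Substituting:
  pn + q = 7(p(n-1) + q) - n + 6.
Matching the n-coefficient: p = 7p - 1 ⇒ p = \frac{1}{6}.
Matching constants: q = -7p + 7q + 6 ⇒ q = - \frac{29}{36}.
General: h(n) = A·(7)^n + \frac{n}{6} - \frac{29}{36}.
Apply h(0) = -1: A - \frac{29}{36} = -1 ⇒ A = - \frac{7}{36}.
So h(n) = - \frac{7 \cdot 7^{n}}{36} + \frac{n}{6} - \frac{29}{36}.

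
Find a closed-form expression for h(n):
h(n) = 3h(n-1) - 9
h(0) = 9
First-order linear non-homogeneous.
Homogeneous solution: h_h(n) = A·(3)^n.
Try constant particular solution h_p = K: K = 3K - 9 ⇒ K = \frac{9}{2}.
General: h(n) = A·(3)^n + \frac{9}{2}.
Apply h(0) = 9: A + \frac{9}{2} = 9 ⇒ A = \frac{9}{2}.
So h(n) = \frac{9 \cdot 3^{n}}{2} + \frac{9}{2}.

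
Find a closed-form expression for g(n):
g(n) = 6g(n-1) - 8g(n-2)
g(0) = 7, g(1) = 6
Characteristic equation: x² - 6x + 8 = 0, which factors as (x - (2))(x - (4)) = 0.
Roots r₁ = 2, r₂ = 4 (distinct).
General solution: g(n) = A·(2)^n + B·(4)^n.
From g(0) = 7: A + B = 7.
From g(1) = 6: 2A + 4B = 6.
Solving: A = 11, B = -4.
So g(n) = 11 \cdot 2^{n} - 4 \cdot 4^{n}.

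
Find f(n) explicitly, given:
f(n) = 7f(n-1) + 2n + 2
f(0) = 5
First-order linear with linear forcing.
Homogeneous solution: f_h(n) = A·(7)^n.
Try particular f_p(n) = pn + q. Substituting:
  pn + q = 7(p(n-1) + q) + 2n + 2.
Matching the n-coefficient: p = 7p + 2 ⇒ p = - \frac{1}{3}.
Matching constants: q = -7p + 7q + 2 ⇒ q = - \frac{13}{18}.
General: f(n) = A·(7)^n - \frac{n}{3} - \frac{13}{18}.
Apply f(0) = 5: A - \frac{13}{18} = 5 ⇒ A = \frac{103}{18}.
So f(n) = \frac{103 \cdot 7^{n}}{18} - \frac{n}{3} - \frac{13}{18}.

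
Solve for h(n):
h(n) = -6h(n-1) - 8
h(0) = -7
First-order linear non-homogeneous.
Homogeneous solution: h_h(n) = A·(-6)^n.
Try constant particular solution h_p = K: K = -6K - 8 ⇒ K = - \frac{8}{7}.
General: h(n) = A·(-6)^n - \frac{8}{7}.
Apply h(0) = -7: A - \frac{8}{7} = -7 ⇒ A = - \frac{41}{7}.
So h(n) = - \frac{41 \left(-6\right)^{n}}{7} - \frac{8}{7}.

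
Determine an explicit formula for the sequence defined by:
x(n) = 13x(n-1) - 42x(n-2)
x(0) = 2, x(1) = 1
Characteristic equation: x² - 13x + 42 = 0, which factors as (x - (7))(x - (6)) = 0.
Roots r₁ = 7, r₂ = 6 (distinct).
General solution: x(n) = A·(7)^n + B·(6)^n.
From x(0) = 2: A + B = 2.
From x(1) = 1: 7A + 6B = 1.
Solving: A = -11, B = 13.
So x(n) = 13 \cdot 6^{n} - 11 \cdot 7^{n}.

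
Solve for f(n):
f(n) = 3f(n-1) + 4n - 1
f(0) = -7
First-order linear with linear forcing.
Homogeneous solution: f_h(n) = A·(3)^n.
Try particular f_p(n) = pn + q. Substituting:
  pn + q = 3(p(n-1) + q) + 4n - 1.
Matching the n-coefficient: p = 3p + 4 ⇒ p = -2.
Matching constants: q = -3p + 3q - 1 ⇒ q = - \frac{5}{2}.
General: f(n) = A·(3)^n - 2 n - \frac{5}{2}.
Apply f(0) = -7: A - \frac{5}{2} = -7 ⇒ A = - \frac{9}{2}.
So f(n) = - \frac{9 \cdot 3^{n}}{2} - 2 n - \frac{5}{2}.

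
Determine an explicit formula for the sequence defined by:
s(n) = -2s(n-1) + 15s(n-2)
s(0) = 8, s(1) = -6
Characteristic equation: x² + 2x - 15 = 0, which factors as (x - (3))(x - (-5)) = 0.
Roots r₁ = 3, r₂ = -5 (distinct).
General solution: s(n) = A·(3)^n + B·(-5)^n.
From s(0) = 8: A + B = 8.
From s(1) = -6: 3A - 5B = -6.
Solving: A = \frac{17}{4}, B = \frac{15}{4}.
So s(n) = \frac{15 \left(-5\right)^{n}}{4} + \frac{17 \cdot 3^{n}}{4}.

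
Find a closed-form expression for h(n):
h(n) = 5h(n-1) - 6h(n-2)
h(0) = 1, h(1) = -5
Characteristic equation: x² - 5x + 6 = 0, which factors as (x - (2))(x - (3)) = 0.
Roots r₁ = 2, r₂ = 3 (distinct).
General solution: h(n) = A·(2)^n + B·(3)^n.
From h(0) = 1: A + B = 1.
From h(1) = -5: 2A + 3B = -5.
Solving: A = 8, B = -7.
So h(n) = 8 \cdot 2^{n} - 7 \cdot 3^{n}.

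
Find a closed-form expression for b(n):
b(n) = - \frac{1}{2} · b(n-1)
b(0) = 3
Pure geometric recurrence with ratio - \frac{1}{2}.
By induction b(n) = b(0) · (- \frac{1}{2})^n = 3 \left(- \frac{1}{2}\right)^{n}.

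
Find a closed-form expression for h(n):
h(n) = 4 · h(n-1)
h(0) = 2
Pure geometric recurrence with ratio 4.
By induction h(n) = h(0) · (4)^n = 2 \cdot 4^{n}.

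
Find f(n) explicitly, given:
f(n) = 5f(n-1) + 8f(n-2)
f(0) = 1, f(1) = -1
Characteristic equation: x² - 5x - 8 = 0.
Discriminant Δ = (5)² + 4·(8) = 57.
Roots r₁,₂ = (5 ± √57)/2, so r₁ = \frac{5}{2} + \frac{\sqrt{57}}{2}, r₂ = \frac{5}{2} - \frac{\sqrt{57}}{2}.
General solution: f(n) = A·r₁^n + B·r₂^n.
From the initial conditions, A + B = 1 and r₁A + r₂B = -1.
Since r₁ - r₂ = √57: A = (-1 - (1)r₂)/√57 = \frac{1}{2} - \frac{7 \sqrt{57}}{114}, and B = 1 - A = \frac{7 \sqrt{57}}{114} + \frac{1}{2}.
So f(n) = \left(\frac{1}{2} - \frac{7 \sqrt{57}}{114}\right)\left(\frac{5}{2} + \frac{\sqrt{57}}{2}\right)^n + \left(\frac{7 \sqrt{57}}{114} + \frac{1}{2}\right)\left(\frac{5}{2} - \frac{\sqrt{57}}{2}\right)^n.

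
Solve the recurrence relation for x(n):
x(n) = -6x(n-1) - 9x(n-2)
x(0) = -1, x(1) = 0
Characteristic equation: x² + 6x + 9 = 0, which is (x - (-3))².
Repeated root r = -3.
General solution: x(n) = (A + Bn)·(-3)^n.
From x(0) = -1: A = -1.
From x(1) = 0: (A + B)·(-3) = 0 ⇒ B = 1.
So x(n) = \left(n - 1\right) \cdot (-3)^n.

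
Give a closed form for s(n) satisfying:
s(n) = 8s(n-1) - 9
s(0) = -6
First-order linear non-homogeneous.
Homogeneous solution: s_h(n) = A·(8)^n.
Try constant particular solution s_p = K: K = 8K - 9 ⇒ K = \frac{9}{7}.
General: s(n) = A·(8)^n + \frac{9}{7}.
Apply s(0) = -6: A + \frac{9}{7} = -6 ⇒ A = - \frac{51}{7}.
So s(n) = \frac{9}{7} - \frac{51 \cdot 8^{n}}{7}.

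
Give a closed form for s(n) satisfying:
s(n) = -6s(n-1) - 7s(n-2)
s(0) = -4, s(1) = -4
Characteristic equation: x² + 6x + 7 = 0.
Discriminant Δ = (-6)² + 4·(-7) = 8.
Roots r₁,₂ = (-6 ± √8)/2, so r₁ = -3 + \sqrt{2}, r₂ = -3 - \sqrt{2}.
General solution: s(n) = A·r₁^n + B·r₂^n.
From the initial conditions, A + B = -4 and r₁A + r₂B = -4.
Since r₁ - r₂ = √8: A = (-4 - (-4)r₂)/√8 = - 4 \sqrt{2} - 2, and B = -4 - A = -2 + 4 \sqrt{2}.
So s(n) = \left(- 4 \sqrt{2} - 2\right)\left(-3 + \sqrt{2}\right)^n + \left(-2 + 4 \sqrt{2}\right)\left(-3 - \sqrt{2}\right)^n.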